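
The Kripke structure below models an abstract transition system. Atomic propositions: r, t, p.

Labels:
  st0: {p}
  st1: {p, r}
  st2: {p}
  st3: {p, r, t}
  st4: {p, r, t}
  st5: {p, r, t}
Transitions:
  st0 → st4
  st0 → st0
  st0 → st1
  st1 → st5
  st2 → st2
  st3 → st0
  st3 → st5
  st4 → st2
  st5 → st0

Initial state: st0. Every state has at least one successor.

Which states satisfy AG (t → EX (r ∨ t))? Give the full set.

{st2}

States satisfying t → EX (r ∨ t): {st0, st1, st2, st3}.
States satisfying AG (t → EX (r ∨ t)): {st2}.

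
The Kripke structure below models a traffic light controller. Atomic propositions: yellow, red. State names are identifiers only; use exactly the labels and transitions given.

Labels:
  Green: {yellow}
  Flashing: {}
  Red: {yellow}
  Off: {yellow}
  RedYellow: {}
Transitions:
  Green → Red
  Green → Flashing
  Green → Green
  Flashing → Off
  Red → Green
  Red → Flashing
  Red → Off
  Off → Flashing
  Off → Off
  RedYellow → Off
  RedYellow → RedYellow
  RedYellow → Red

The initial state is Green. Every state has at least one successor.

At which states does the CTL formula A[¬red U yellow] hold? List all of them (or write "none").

{Green, Flashing, Red, Off}

States satisfying ¬red: {Green, Flashing, Red, Off, RedYellow}.
States satisfying yellow: {Green, Red, Off}.
States satisfying A[¬red U yellow]: {Green, Flashing, Red, Off}.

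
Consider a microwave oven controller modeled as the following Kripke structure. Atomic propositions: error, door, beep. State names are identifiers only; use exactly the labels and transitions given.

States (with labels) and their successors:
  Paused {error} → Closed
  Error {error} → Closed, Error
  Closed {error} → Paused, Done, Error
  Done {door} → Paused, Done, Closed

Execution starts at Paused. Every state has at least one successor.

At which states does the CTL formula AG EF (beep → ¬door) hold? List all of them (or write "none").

States satisfying EF (beep → ¬door): {Paused, Error, Closed, Done}.
States satisfying AG EF (beep → ¬door): {Paused, Error, Closed, Done}.

{Paused, Error, Closed, Done}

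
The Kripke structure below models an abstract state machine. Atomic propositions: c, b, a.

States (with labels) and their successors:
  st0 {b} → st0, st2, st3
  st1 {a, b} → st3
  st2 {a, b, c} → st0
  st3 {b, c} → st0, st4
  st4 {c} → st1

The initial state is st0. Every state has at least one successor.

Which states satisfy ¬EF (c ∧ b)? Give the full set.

none

States satisfying c ∧ b: {st2, st3}.
States satisfying EF (c ∧ b): {st0, st1, st2, st3, st4}.
States satisfying ¬EF (c ∧ b): ∅.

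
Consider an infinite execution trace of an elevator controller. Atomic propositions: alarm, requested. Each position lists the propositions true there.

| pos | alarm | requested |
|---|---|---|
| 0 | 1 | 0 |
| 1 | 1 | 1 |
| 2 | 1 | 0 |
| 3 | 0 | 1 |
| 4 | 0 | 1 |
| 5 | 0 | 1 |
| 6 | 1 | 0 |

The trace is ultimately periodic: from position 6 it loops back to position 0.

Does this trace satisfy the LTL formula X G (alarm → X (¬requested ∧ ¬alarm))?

The position after 0 is 1; G (alarm → X (¬requested ∧ ¬alarm)) is false there.

No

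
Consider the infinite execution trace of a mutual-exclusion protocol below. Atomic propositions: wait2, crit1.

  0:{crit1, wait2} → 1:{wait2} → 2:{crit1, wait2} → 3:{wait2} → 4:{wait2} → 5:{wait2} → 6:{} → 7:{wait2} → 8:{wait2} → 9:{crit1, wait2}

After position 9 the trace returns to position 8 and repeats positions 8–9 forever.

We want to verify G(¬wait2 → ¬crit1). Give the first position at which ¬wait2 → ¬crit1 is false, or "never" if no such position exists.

¬wait2 → ¬crit1 holds at every position 0..9, and those are all the positions the trace ever visits, so the invariant G(¬wait2 → ¬crit1) is never violated.

never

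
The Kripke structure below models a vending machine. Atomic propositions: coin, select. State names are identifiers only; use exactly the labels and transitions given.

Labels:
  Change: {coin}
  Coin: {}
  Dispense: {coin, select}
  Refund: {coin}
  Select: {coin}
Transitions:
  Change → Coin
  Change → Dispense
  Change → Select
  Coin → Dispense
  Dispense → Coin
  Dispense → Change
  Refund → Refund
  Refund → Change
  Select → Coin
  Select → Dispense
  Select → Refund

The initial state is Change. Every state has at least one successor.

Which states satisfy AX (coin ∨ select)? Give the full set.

States satisfying coin ∨ select: {Change, Dispense, Refund, Select}.
States satisfying AX (coin ∨ select): {Coin, Refund}.

{Coin, Refund}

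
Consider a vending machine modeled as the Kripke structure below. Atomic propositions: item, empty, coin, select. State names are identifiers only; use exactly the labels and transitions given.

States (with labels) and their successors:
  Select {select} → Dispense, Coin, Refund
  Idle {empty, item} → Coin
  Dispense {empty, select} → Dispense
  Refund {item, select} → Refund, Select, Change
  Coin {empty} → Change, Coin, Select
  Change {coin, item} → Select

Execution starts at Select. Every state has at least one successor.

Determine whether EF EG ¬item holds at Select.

Holds

States satisfying EG ¬item: {Select, Dispense, Coin}.
States satisfying EF EG ¬item: {Select, Idle, Dispense, Refund, Coin, Change}.
Some path from Select reaches a state where EG ¬item holds.
Select ∈ Sat(EF EG ¬item).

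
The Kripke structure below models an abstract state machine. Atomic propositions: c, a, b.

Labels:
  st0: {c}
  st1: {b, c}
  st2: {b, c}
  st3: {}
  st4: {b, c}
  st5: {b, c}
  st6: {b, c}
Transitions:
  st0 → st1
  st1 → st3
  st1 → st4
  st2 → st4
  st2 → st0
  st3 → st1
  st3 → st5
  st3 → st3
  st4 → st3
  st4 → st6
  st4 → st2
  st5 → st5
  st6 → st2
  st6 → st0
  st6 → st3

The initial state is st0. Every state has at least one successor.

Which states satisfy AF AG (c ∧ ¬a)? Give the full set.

States satisfying AG (c ∧ ¬a): {st5}.
States satisfying AF AG (c ∧ ¬a): {st5}.

{st5}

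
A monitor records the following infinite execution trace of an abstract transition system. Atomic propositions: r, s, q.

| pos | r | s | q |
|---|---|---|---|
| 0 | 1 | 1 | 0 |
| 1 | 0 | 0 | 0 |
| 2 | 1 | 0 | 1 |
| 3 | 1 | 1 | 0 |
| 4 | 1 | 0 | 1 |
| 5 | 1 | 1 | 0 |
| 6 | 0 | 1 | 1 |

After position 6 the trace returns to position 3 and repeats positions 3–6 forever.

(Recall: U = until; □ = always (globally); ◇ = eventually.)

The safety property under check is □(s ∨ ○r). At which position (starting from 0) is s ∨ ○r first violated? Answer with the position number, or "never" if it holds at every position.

s ∨ ○r holds at every position 0..6, and those are all the positions the trace ever visits, so the invariant □(s ∨ ○r) is never violated.

never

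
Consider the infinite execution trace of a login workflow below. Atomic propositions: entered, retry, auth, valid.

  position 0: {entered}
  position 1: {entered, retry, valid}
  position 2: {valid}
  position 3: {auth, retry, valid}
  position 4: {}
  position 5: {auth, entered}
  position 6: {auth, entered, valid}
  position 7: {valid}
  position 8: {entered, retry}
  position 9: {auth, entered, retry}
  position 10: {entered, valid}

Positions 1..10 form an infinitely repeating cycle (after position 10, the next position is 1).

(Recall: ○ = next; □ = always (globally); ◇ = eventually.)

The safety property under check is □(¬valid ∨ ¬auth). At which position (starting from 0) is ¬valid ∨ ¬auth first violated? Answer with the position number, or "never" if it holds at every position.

3

Check ¬valid ∨ ¬auth at each position in order: 0 ✓, 1 ✓, 2 ✓.
At position 3 the labels are {auth, retry, valid}, so ¬valid ∨ ¬auth is false there. This is the first violation.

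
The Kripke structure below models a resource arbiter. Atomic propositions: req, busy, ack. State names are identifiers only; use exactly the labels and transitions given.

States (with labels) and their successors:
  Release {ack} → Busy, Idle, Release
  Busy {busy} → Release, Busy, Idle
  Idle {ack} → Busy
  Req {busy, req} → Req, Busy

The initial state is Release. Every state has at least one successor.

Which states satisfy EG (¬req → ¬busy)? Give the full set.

States satisfying ¬req → ¬busy: {Release, Idle, Req}.
States satisfying EG (¬req → ¬busy): {Release, Req}.

{Release, Req}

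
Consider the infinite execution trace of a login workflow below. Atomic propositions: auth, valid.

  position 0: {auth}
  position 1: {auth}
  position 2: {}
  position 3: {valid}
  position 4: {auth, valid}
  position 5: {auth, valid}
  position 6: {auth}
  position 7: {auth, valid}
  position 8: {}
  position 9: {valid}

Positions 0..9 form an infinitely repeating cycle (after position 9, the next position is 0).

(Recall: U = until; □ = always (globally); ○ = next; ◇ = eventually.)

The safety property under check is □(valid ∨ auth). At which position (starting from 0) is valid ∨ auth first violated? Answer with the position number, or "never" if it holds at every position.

2

Check valid ∨ auth at each position in order: 0 ✓, 1 ✓.
At position 2 the labels are {}, so valid ∨ auth is false there. This is the first violation.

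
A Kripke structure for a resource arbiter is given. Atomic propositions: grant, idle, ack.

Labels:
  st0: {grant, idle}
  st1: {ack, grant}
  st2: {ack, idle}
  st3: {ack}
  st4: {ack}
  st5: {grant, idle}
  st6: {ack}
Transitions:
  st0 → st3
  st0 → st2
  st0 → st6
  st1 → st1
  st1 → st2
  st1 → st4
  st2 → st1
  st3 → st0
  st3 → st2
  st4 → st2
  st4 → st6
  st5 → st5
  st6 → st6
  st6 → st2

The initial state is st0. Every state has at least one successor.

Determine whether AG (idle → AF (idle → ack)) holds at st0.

Holds

States satisfying idle → AF (idle → ack): {st0, st1, st2, st3, st4, st6}.
States satisfying AG (idle → AF (idle → ack)): {st0, st1, st2, st3, st4, st6}.
Every state reachable from st0 satisfies idle → AF (idle → ack).
st0 ∈ Sat(AG (idle → AF (idle → ack))).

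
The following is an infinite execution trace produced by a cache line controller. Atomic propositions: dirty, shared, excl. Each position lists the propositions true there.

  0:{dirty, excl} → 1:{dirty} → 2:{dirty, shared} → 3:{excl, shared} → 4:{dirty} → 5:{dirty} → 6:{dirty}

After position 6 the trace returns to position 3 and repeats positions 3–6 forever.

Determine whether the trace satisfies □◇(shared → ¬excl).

◇(shared → ¬excl) holds at every position 0..6, and those are all positions ever visited, so □◇(shared → ¬excl) holds.

Yes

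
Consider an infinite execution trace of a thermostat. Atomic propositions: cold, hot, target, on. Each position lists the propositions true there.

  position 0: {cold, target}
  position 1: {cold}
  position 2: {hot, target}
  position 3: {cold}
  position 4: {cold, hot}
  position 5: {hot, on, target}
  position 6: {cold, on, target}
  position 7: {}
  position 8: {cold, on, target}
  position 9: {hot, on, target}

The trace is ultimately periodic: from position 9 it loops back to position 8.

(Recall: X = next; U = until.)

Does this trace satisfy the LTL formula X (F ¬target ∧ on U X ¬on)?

Holds

The position after 0 is 1; F ¬target ∧ on U X ¬on is true there.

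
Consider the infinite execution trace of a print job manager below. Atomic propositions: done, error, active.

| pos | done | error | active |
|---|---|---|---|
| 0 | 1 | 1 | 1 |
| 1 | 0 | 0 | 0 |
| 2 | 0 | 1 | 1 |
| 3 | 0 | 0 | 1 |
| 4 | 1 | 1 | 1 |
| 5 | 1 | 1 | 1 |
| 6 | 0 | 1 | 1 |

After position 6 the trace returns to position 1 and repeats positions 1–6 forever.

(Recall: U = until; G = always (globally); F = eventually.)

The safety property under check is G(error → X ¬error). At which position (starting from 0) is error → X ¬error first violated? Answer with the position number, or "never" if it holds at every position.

Check error → X ¬error at each position in order: 0 ✓, 1 ✓, 2 ✓, 3 ✓.
At position 4 the labels are {active, done, error} and the next position 5 has {active, done, error}, so error → X ¬error is false there. This is the first violation.

4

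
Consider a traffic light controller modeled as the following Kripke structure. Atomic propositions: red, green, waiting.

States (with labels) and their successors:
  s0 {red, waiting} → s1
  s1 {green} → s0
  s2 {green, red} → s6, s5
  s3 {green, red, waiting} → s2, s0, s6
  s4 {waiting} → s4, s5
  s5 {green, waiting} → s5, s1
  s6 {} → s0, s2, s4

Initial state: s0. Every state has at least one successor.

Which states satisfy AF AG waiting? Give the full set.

States satisfying AG waiting: ∅.
States satisfying AF AG waiting: ∅.

none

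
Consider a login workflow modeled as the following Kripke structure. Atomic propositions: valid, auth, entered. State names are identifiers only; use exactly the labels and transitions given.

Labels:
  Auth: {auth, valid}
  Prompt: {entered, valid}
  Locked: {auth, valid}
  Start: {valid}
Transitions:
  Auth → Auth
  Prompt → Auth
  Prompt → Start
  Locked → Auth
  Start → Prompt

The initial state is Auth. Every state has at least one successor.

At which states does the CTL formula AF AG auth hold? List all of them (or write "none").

{Auth, Locked}

States satisfying AG auth: {Auth, Locked}.
States satisfying AF AG auth: {Auth, Locked}.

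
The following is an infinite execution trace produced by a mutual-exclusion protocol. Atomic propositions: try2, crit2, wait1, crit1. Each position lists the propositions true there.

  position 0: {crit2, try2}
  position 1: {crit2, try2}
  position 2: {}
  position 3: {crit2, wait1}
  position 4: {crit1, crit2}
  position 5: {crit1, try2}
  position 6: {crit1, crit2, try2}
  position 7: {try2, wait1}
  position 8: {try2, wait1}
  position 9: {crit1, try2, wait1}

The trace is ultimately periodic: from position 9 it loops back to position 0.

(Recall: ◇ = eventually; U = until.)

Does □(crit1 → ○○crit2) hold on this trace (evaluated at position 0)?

crit1 → ○○crit2 must hold at every position from 0 onward. It fails at position 5, so □(crit1 → ○○crit2) is false.
Positions where crit1 holds: 4, 5, 6, 9.
Check ○○crit2 at each: 4→ok, 5→fails, 6→fails, 9→ok.

Violated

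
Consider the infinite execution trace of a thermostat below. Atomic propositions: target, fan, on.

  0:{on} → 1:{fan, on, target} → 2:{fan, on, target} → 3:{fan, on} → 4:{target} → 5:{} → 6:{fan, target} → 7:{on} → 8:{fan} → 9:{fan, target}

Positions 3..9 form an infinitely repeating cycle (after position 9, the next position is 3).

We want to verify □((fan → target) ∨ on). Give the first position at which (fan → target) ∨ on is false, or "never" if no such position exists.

Check (fan → target) ∨ on at each position in order: 0 ✓, 1 ✓, 2 ✓, 3 ✓, 4 ✓, 5 ✓, 6 ✓, 7 ✓.
At position 8 the labels are {fan}, so (fan → target) ∨ on is false there. This is the first violation.

8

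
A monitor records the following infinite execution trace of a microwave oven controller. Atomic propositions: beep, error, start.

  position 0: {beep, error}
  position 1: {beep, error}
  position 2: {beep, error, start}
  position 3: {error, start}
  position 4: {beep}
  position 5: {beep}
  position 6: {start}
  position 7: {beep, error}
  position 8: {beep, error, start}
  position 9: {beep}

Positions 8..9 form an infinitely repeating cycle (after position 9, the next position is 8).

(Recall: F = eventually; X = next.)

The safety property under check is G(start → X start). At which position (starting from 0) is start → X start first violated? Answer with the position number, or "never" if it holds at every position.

3

Check start → X start at each position in order: 0 ✓, 1 ✓, 2 ✓.
At position 3 the labels are {error, start} and the next position 4 has {beep}, so start → X start is false there. This is the first violation.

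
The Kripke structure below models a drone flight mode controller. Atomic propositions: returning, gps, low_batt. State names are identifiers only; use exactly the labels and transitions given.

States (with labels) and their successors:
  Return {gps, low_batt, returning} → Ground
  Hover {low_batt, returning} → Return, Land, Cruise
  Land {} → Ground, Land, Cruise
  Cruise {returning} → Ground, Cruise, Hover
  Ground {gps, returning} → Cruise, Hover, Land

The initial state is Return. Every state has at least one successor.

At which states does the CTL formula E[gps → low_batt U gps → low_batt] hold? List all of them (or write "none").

States satisfying gps → low_batt: {Return, Hover, Land, Cruise}.
States satisfying E[gps → low_batt U gps → low_batt]: {Return, Hover, Land, Cruise}.

{Return, Hover, Land, Cruise}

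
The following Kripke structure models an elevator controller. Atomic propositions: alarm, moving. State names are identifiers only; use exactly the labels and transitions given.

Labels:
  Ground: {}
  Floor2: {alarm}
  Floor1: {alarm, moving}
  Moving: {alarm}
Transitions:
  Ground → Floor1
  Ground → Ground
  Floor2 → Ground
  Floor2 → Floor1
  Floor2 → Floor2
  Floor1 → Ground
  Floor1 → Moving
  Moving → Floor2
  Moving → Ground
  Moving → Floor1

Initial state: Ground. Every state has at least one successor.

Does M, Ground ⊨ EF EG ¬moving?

States satisfying EG ¬moving: {Ground, Floor2, Moving}.
States satisfying EF EG ¬moving: {Ground, Floor2, Floor1, Moving}.
Some path from Ground reaches a state where EG ¬moving holds.
Ground ∈ Sat(EF EG ¬moving).

Yes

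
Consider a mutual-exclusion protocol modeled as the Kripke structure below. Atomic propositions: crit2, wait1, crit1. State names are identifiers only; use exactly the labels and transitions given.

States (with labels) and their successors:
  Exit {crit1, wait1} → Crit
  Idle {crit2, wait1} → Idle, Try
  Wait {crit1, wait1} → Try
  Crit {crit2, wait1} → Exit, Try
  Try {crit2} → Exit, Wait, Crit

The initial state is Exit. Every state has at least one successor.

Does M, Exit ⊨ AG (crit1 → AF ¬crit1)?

Holds

States satisfying crit1 → AF ¬crit1: {Exit, Idle, Wait, Crit, Try}.
States satisfying AG (crit1 → AF ¬crit1): {Exit, Idle, Wait, Crit, Try}.
Every state reachable from Exit satisfies crit1 → AF ¬crit1.
Exit ∈ Sat(AG (crit1 → AF ¬crit1)).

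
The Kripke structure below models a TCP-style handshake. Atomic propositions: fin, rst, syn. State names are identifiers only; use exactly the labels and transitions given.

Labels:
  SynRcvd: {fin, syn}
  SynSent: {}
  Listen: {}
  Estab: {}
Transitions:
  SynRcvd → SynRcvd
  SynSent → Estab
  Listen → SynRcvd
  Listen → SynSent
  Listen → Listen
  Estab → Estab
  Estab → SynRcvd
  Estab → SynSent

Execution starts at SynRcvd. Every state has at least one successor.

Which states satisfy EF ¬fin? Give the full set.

{SynSent, Listen, Estab}

States satisfying ¬fin: {SynSent, Listen, Estab}.
States satisfying EF ¬fin: {SynSent, Listen, Estab}.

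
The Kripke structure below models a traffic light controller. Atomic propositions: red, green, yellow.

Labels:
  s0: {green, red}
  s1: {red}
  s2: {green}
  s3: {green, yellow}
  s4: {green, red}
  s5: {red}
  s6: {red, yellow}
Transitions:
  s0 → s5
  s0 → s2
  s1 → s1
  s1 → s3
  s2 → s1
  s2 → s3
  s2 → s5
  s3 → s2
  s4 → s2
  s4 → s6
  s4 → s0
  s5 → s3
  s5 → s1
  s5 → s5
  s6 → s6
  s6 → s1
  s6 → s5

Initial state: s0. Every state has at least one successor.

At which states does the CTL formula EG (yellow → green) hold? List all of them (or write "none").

{s0, s1, s2, s3, s4, s5}

States satisfying yellow → green: {s0, s1, s2, s3, s4, s5}.
States satisfying EG (yellow → green): {s0, s1, s2, s3, s4, s5}.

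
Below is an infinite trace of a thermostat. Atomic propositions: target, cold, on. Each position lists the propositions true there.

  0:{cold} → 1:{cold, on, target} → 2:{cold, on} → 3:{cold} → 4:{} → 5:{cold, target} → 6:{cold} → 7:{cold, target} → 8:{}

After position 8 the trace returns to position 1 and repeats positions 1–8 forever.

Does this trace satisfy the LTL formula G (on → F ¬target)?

on → F ¬target holds at every position 0..8, and those are all positions ever visited, so G (on → F ¬target) holds.
Positions where on holds: 1, 2.
Check F ¬target at each: 1→ok, 2→ok.

Yes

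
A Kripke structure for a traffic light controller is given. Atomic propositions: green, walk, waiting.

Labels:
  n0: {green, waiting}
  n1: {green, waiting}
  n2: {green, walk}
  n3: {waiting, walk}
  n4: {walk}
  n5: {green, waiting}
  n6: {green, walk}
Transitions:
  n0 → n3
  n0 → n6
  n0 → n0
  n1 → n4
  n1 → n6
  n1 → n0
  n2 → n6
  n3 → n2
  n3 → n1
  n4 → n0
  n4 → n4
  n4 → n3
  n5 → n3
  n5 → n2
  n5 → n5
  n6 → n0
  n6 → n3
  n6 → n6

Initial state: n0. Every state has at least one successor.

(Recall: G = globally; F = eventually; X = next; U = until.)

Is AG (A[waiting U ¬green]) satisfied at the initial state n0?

Does not hold

States satisfying A[waiting U ¬green]: {n3, n4}.
States satisfying AG (A[waiting U ¬green]): ∅.
n0 is reachable from n0 and violates A[waiting U ¬green], so AG fails at n0.
n0 ∉ Sat(AG (A[waiting U ¬green])).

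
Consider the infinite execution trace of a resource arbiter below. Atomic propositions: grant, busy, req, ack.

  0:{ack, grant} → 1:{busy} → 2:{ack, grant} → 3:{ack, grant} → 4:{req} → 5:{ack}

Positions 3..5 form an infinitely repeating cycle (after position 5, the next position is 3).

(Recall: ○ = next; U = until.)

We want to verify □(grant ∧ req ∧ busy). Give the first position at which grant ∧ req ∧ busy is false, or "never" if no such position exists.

0

At position 0 the labels are {ack, grant}, so grant ∧ req ∧ busy is false there. This is the first violation.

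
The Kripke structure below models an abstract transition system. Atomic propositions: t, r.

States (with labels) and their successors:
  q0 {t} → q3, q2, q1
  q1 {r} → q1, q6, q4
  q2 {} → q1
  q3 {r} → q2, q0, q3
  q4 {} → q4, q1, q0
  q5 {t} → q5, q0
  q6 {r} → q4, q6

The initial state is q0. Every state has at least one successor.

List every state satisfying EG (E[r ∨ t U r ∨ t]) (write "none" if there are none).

{q0, q1, q3, q5, q6}

States satisfying E[r ∨ t U r ∨ t]: {q0, q1, q3, q5, q6}.
States satisfying EG (E[r ∨ t U r ∨ t]): {q0, q1, q3, q5, q6}.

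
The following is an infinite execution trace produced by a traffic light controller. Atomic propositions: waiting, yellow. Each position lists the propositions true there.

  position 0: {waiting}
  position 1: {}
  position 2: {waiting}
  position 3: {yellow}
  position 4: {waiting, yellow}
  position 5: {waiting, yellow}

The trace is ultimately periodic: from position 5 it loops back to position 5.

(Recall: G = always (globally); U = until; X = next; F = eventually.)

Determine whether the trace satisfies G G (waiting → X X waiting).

Yes

G (waiting → X X waiting) holds at every position 0..5, and those are all positions ever visited, so G G (waiting → X X waiting) holds.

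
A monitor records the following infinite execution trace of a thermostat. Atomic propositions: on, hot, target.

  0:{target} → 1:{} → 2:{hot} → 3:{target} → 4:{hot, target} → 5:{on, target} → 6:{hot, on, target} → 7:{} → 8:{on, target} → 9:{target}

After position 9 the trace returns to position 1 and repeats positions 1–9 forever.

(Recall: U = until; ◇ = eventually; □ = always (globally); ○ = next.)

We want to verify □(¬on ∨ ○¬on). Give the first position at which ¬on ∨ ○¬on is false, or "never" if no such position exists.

Check ¬on ∨ ○¬on at each position in order: 0 ✓, 1 ✓, 2 ✓, 3 ✓, 4 ✓.
At position 5 the labels are {on, target} and the next position 6 has {hot, on, target}, so ¬on ∨ ○¬on is false there. This is the first violation.

5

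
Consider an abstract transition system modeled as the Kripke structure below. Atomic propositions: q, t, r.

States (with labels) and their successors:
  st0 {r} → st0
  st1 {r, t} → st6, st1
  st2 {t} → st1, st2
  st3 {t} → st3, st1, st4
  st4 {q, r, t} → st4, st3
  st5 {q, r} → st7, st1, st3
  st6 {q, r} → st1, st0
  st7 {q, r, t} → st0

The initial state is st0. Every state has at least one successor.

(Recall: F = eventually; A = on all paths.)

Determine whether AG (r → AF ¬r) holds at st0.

Violated

States satisfying r → AF ¬r: {st2, st3}.
States satisfying AG (r → AF ¬r): ∅.
st0 is reachable from st0 and violates r → AF ¬r, so AG fails at st0.
st0 ∉ Sat(AG (r → AF ¬r)).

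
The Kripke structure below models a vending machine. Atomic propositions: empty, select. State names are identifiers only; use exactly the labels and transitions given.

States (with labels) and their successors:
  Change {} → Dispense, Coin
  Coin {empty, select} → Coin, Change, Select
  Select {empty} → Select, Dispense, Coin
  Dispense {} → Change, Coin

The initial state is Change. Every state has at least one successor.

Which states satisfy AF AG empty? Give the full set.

none

States satisfying AG empty: ∅.
States satisfying AF AG empty: ∅.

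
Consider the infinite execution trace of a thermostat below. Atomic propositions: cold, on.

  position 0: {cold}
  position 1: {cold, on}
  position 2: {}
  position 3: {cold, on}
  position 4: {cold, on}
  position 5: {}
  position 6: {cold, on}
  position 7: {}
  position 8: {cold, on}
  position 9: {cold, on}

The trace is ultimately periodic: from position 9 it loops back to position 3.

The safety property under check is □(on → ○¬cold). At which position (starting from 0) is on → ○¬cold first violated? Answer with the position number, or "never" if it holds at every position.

Check on → ○¬cold at each position in order: 0 ✓, 1 ✓, 2 ✓.
At position 3 the labels are {cold, on} and the next position 4 has {cold, on}, so on → ○¬cold is false there. This is the first violation.

3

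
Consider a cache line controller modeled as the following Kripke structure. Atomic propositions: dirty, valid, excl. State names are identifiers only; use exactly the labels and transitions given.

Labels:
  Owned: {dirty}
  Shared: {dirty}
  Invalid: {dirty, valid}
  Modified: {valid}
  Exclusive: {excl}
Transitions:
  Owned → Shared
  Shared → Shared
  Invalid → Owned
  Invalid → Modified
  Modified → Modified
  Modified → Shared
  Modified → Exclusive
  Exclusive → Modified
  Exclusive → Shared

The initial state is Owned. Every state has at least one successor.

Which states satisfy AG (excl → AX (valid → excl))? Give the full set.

{Owned, Shared}

States satisfying excl → AX (valid → excl): {Owned, Shared, Invalid, Modified}.
States satisfying AG (excl → AX (valid → excl)): {Owned, Shared}.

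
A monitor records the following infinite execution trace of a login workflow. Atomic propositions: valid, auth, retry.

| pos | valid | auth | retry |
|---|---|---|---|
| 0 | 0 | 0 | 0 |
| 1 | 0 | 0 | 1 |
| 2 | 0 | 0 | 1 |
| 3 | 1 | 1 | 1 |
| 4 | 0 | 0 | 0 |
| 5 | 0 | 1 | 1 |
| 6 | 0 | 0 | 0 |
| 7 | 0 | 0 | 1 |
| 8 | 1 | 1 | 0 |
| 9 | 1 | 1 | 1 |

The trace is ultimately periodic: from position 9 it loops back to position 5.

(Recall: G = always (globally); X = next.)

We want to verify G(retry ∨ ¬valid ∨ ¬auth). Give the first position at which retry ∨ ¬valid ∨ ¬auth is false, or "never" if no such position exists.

8

Check retry ∨ ¬valid ∨ ¬auth at each position in order: 0 ✓, 1 ✓, 2 ✓, 3 ✓, 4 ✓, 5 ✓, 6 ✓, 7 ✓.
At position 8 the labels are {auth, valid}, so retry ∨ ¬valid ∨ ¬auth is false there. This is the first violation.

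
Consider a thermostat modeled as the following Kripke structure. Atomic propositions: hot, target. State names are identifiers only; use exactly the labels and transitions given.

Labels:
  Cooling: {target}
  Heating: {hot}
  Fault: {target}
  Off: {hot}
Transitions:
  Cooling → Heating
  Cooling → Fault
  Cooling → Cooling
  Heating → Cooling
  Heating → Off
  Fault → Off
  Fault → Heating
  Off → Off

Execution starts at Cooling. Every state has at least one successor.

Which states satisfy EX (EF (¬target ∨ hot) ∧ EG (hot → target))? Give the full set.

{Cooling, Heating}

States satisfying EF (¬target ∨ hot) ∧ EG (hot → target): {Cooling}.
States satisfying EX (EF (¬target ∨ hot) ∧ EG (hot → target)): {Cooling, Heating}.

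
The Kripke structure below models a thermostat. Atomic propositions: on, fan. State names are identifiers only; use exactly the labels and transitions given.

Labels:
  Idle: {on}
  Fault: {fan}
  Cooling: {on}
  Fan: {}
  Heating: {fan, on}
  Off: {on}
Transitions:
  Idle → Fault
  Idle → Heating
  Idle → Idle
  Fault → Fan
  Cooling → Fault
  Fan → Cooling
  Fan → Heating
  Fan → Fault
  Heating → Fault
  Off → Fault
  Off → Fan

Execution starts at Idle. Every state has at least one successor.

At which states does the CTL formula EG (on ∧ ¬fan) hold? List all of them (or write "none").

{Idle}

States satisfying on ∧ ¬fan: {Idle, Cooling, Off}.
States satisfying EG (on ∧ ¬fan): {Idle}.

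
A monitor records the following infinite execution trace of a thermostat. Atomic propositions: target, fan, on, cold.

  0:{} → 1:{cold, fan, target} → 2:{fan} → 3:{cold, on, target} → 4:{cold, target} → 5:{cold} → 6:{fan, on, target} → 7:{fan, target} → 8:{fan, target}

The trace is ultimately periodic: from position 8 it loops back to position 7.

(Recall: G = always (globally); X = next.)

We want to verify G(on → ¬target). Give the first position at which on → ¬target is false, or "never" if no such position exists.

Check on → ¬target at each position in order: 0 ✓, 1 ✓, 2 ✓.
At position 3 the labels are {cold, on, target}, so on → ¬target is false there. This is the first violation.

3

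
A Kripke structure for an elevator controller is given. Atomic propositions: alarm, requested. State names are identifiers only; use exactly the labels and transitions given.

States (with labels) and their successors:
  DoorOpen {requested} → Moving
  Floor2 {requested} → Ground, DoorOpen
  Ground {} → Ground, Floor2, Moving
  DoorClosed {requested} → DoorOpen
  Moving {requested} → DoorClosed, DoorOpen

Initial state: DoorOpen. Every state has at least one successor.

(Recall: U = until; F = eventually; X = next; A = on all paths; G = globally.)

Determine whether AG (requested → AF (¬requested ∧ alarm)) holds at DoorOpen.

Violated

States satisfying requested → AF (¬requested ∧ alarm): {Ground}.
States satisfying AG (requested → AF (¬requested ∧ alarm)): ∅.
DoorClosed is reachable from DoorOpen and violates requested → AF (¬requested ∧ alarm), so AG fails at DoorOpen.
DoorOpen ∉ Sat(AG (requested → AF (¬requested ∧ alarm))).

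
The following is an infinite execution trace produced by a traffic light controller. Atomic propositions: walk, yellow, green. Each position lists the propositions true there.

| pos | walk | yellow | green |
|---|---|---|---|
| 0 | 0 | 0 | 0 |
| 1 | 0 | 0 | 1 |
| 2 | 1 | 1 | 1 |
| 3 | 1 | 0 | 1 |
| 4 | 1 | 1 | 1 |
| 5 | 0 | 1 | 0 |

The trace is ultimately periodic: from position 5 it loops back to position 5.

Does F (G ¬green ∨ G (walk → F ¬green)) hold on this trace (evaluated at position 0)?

G ¬green ∨ G (walk → F ¬green) holds at position 0, which is reachable from 0, so F (G ¬green ∨ G (walk → F ¬green)) holds.

Satisfied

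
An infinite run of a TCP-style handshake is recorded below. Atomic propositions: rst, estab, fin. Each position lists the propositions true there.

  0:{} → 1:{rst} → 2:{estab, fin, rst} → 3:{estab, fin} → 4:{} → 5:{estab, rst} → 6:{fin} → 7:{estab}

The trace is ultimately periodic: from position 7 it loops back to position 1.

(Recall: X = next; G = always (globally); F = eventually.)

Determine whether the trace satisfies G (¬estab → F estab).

Satisfied

¬estab → F estab holds at every position 0..7, and those are all positions ever visited, so G (¬estab → F estab) holds.
Positions where ¬estab holds: 0, 1, 4, 6.
Check F estab at each: 0→ok, 1→ok, 4→ok, 6→ok.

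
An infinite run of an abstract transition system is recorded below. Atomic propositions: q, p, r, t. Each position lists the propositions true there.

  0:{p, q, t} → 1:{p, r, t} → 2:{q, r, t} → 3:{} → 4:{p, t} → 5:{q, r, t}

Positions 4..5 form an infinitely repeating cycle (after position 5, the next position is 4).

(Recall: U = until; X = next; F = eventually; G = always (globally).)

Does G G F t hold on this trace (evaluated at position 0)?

Holds

G F t holds at every position 0..5, and those are all positions ever visited, so G G F t holds.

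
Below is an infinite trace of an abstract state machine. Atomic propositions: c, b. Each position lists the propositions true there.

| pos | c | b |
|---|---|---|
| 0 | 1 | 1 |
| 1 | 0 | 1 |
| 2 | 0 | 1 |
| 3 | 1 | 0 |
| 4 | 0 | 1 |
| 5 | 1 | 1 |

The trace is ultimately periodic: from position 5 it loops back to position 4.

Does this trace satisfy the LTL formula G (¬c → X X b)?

No

¬c → X X b must hold at every position from 0 onward. It fails at position 1, so G (¬c → X X b) is false.
Positions where ¬c holds: 1, 2, 4.
Check X X b at each: 1→fails, 2→ok, 4→ok.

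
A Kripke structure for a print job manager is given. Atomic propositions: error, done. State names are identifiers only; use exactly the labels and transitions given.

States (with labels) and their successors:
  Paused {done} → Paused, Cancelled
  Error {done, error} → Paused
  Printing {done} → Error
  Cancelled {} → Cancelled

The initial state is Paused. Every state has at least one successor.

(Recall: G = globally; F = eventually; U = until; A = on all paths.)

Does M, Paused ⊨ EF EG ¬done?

States satisfying EG ¬done: {Cancelled}.
States satisfying EF EG ¬done: {Paused, Error, Printing, Cancelled}.
Some path from Paused reaches a state where EG ¬done holds.
Paused ∈ Sat(EF EG ¬done).

Yes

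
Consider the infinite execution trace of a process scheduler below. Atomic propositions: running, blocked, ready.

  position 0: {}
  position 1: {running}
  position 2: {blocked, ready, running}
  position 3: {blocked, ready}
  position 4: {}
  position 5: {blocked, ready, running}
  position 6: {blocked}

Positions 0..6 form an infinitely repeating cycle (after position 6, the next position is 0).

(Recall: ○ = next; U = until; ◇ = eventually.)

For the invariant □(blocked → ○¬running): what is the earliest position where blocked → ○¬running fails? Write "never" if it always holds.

blocked → ○¬running holds at every position 0..6, and those are all the positions the trace ever visits, so the invariant □(blocked → ○¬running) is never violated.

never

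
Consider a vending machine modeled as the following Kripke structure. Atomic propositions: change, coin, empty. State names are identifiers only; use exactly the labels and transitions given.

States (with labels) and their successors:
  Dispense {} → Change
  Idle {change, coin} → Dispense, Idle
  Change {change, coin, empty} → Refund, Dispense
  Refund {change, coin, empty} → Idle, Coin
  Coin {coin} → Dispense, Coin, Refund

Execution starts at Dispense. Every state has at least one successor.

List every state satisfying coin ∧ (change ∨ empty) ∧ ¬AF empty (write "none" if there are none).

States satisfying change ∨ empty: {Idle, Change, Refund}.
States satisfying coin ∧ (change ∨ empty): {Idle, Change, Refund}.
States satisfying empty: {Change, Refund}.
States satisfying AF empty: {Dispense, Change, Refund}.
States satisfying ¬AF empty: {Idle, Coin}.
States satisfying coin ∧ (change ∨ empty) ∧ ¬AF empty: {Idle}.

{Idle}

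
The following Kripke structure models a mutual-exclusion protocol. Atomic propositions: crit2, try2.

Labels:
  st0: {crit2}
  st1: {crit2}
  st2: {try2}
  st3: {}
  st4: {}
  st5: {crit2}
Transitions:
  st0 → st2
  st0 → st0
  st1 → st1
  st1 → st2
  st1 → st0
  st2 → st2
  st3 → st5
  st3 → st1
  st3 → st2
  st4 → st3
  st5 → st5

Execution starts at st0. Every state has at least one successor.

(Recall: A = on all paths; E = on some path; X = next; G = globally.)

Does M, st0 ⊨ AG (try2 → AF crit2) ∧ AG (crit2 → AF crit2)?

States satisfying try2 → AF crit2: {st0, st1, st3, st4, st5}.
States satisfying AG (try2 → AF crit2): {st5}.
States satisfying crit2 → AF crit2: {st0, st1, st2, st3, st4, st5}.
States satisfying AG (crit2 → AF crit2): {st0, st1, st2, st3, st4, st5}.
States satisfying AG (try2 → AF crit2) ∧ AG (crit2 → AF crit2): {st5}.
st0 ∉ Sat(AG (try2 → AF crit2) ∧ AG (crit2 → AF crit2)).

Violated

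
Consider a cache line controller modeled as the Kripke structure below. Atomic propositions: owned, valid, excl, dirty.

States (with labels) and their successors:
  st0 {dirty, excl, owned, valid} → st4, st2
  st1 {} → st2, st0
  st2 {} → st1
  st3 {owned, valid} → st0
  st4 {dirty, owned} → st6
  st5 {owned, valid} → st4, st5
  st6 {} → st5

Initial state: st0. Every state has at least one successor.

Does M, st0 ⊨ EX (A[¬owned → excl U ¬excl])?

States satisfying A[¬owned → excl U ¬excl]: {st0, st1, st2, st3, st4, st5, st6}.
States satisfying EX (A[¬owned → excl U ¬excl]): {st0, st1, st2, st3, st4, st5, st6}.
st0 ∈ Sat(EX (A[¬owned → excl U ¬excl])).

Yes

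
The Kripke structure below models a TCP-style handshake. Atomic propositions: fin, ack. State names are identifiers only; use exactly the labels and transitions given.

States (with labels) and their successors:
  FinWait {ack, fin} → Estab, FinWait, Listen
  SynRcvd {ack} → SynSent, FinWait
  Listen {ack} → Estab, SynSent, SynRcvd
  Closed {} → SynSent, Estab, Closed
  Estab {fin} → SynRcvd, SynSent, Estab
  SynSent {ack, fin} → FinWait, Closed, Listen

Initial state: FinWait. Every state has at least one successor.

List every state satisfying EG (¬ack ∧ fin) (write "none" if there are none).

States satisfying ¬ack ∧ fin: {Estab}.
States satisfying EG (¬ack ∧ fin): {Estab}.

{Estab}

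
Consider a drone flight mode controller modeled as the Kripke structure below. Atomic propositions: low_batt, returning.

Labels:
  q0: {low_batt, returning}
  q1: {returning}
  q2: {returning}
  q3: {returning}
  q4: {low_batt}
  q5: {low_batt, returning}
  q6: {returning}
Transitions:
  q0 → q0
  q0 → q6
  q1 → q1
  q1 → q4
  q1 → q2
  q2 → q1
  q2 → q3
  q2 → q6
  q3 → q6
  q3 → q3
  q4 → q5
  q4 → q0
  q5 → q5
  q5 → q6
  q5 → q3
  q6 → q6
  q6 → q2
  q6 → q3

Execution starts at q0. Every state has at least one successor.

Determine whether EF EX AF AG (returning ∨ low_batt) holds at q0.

States satisfying EX AF AG (returning ∨ low_batt): {q0, q1, q2, q3, q4, q5, q6}.
States satisfying EF EX AF AG (returning ∨ low_batt): {q0, q1, q2, q3, q4, q5, q6}.
Some path from q0 reaches a state where EX AF AG (returning ∨ low_batt) holds.
q0 ∈ Sat(EF EX AF AG (returning ∨ low_batt)).

Holds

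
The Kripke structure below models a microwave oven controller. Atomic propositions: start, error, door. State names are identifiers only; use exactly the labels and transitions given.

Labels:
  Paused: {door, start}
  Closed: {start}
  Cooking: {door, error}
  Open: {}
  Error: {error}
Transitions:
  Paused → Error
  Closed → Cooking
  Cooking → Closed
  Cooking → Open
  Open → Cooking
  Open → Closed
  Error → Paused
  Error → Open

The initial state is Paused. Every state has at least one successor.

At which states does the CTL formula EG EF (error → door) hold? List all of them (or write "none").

{Paused, Closed, Cooking, Open, Error}

States satisfying EF (error → door): {Paused, Closed, Cooking, Open, Error}.
States satisfying EG EF (error → door): {Paused, Closed, Cooking, Open, Error}.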